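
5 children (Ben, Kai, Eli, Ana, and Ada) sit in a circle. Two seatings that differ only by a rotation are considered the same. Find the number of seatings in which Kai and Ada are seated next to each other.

12

Glue Kai and Ada into a block (2 internal orders). Seating 4 units around a circle gives (3)! arrangements.
So 2 × (3)! = 2 × 6 = 12.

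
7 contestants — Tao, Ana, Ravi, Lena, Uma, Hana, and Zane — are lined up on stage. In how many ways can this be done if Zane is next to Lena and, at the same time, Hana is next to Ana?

480

Treat {Zane,Lena} as one block (2 orders) and {Hana,Ana} as another (2 orders).
That leaves 5 units to arrange: 2 × 2 × 5! = 4 × 120 = 480.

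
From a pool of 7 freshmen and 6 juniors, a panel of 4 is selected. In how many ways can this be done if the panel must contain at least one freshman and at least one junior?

Unrestricted: C(13,4) = 715 ways to pick any 4 of the 13.
Subtract selections that omit an entire group: no freshmen → C(6,4) = 15; no juniors → C(7,4) = 35.
Both groups omitted at once is impossible, so 715 − 50 = 665.

665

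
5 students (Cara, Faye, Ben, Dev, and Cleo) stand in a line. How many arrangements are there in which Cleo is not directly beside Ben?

72

There are 5! = 120 arrangements in all. If Cleo and Ben are adjacent, merging them into one block gives 2·(4)! = 48 arrangements.
Complementary counting: 120 − 48 = 72.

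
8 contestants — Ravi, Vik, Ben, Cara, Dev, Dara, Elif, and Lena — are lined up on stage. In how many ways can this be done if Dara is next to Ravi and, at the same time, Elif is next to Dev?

Treat {Dara,Ravi} as one block (2 orders) and {Elif,Dev} as another (2 orders).
That leaves 6 units to arrange: 2 × 2 × 6! = 4 × 720 = 2880.

2880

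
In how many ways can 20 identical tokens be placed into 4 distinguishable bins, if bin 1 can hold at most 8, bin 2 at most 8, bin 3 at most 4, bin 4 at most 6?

80

Without the upper bounds there are C(23,3) = 1771 ways to split 20 among 4 bins.
Subtract solutions that violate a single cap (substitute x_i' = x_i − (cap_i+1)): x_1 ≥ 9 gives C(14,3) = 364; x_2 ≥ 9 gives C(14,3) = 364; x_3 ≥ 5 gives C(18,3) = 816; x_4 ≥ 7 gives C(16,3) = 560. Together 2104.
Add back pairs where two caps are both exceeded: 10 + 84 + 35 + 84 + 35 + 165 = 413.
By inclusion–exclusion the count is 1771 − 2104 + 413 = 80.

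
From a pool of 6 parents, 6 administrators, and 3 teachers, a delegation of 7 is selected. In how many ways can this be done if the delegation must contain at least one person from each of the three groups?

With no constraint there are C(15,7) = 6435 possible selections.
Selections missing a whole group: no parents → C(9,7) = 36; no administrators → C(9,7) = 36; no teachers → C(12,7) = 792.
Add back selections omitting two groups (i.e. drawn from a single group): C(6,7) + C(6,7) + C(3,7) = 0.
By inclusion–exclusion: 6435 − 864 + 0 = 5571.

5571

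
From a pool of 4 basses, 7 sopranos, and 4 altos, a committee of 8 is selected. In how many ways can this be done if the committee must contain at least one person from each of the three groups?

Unrestricted: C(15,8) = 6435 ways to pick any 8 of the 15.
Subtract selections that omit an entire group: no basses → C(11,8) = 165; no sopranos → C(8,8) = 1; no altos → C(11,8) = 165.
Add back selections omitting two groups (i.e. drawn from a single group): C(4,8) + C(7,8) + C(4,8) = 0.
By inclusion–exclusion: 6435 − 331 + 0 = 6104.

6104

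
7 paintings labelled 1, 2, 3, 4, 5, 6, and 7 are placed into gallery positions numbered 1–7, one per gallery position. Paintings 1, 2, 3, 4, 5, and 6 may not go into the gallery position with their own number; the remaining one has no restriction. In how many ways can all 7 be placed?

Let Aᵢ (for 1 ≤ i ≤ 6) be the placements that put painting i in its forbidden gallery position. Any j of these fix j positions, leaving (7−j)! ways to fill the rest, and there are C(6,j) ways to pick which j.
By inclusion–exclusion, the number of valid placements is Σ_{j=0}^{6} (−1)^j C(6,j)·(7−j)!.
Computing: 5040 − 4320 + 1800 − 480 + 90 − 12 + 1 = 2119.

2119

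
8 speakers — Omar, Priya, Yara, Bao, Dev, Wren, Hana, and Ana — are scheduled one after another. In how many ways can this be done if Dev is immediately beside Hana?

Place the 6 others and the Dev-Hana pair as 7 objects in a line; the pair has 2 internal arrangements.
That gives 2 × 7! = 2 × 5040 = 10080.

10080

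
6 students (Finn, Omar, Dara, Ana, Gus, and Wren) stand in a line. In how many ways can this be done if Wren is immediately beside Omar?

Glue Wren and Omar into one block (2 internal orders), leaving 5 units to arrange in a row.
That gives 2 × 5! = 2 × 120 = 240.

240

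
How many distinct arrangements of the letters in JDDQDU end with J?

With the last slot taken by J, it remains to arrange the other 5 letters (DDQDU).
Those 5 letters have D appearing 3 times, giving (5)!/(3!) = 20.

20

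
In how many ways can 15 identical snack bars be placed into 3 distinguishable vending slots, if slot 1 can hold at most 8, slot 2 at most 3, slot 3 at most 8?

14

By stars and bars, unrestricted non-negative solutions to x_1+…+x_3 = 15 number C(15+2,2) = 136.
Subtract solutions that violate a single cap (substitute x_i' = x_i − (cap_i+1)): x_1 ≥ 9 gives C(8,2) = 28; x_2 ≥ 4 gives C(13,2) = 78; x_3 ≥ 9 gives C(8,2) = 28. Together 134.
Add back pairs where two caps are both exceeded: 6 + 0 + 6 = 12.
By inclusion–exclusion the count is 136 − 134 + 12 = 14.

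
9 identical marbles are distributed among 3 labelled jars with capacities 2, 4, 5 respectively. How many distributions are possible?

By stars and bars, unrestricted non-negative solutions to x_1+…+x_3 = 9 number C(9+2,2) = 55.
Subtract solutions that violate a single cap (substitute x_i' = x_i − (cap_i+1)): x_1 ≥ 3 gives C(8,2) = 28; x_2 ≥ 5 gives C(6,2) = 15; x_3 ≥ 6 gives C(5,2) = 10. Together 53.
Add back pairs where two caps are both exceeded: 3 + 1 + 0 = 4.
By inclusion–exclusion the count is 55 − 53 + 4 = 6.

6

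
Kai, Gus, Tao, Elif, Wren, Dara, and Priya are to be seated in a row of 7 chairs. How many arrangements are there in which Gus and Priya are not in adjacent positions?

Of the 7! = 5040 arrangements, those with Gus and Priya adjacent number 2 × 6! = 1440 (treat the pair as a block with 2 internal orders).
Complementary counting: 5040 − 1440 = 3600.

3600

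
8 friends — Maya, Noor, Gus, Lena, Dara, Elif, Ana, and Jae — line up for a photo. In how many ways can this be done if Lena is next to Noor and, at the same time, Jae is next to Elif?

Treat {Lena,Noor} as one block (2 orders) and {Jae,Elif} as another (2 orders).
That leaves 6 units to arrange: 2 × 2 × 6! = 4 × 720 = 2880.

2880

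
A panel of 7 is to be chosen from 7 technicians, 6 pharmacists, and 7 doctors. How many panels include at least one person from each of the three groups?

Total 7-person selections from all 20: C(20,7) = 77520.
Subtract selections that omit an entire group: no technicians → C(13,7) = 1716; no pharmacists → C(14,7) = 3432; no doctors → C(13,7) = 1716.
Add back selections omitting two groups (i.e. drawn from a single group): C(7,7) + C(6,7) + C(7,7) = 2.
By inclusion–exclusion: 77520 − 6864 + 2 = 70658.

70658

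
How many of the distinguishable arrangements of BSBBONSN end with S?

With the last slot taken by S, it remains to arrange the other 7 letters (BBBONSN).
Those 7 letters have B appearing 3 times and N appearing twice, giving (7)!/(3!·2!) = 420.

420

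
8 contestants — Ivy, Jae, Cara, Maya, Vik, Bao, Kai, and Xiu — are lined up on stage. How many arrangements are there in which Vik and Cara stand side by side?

Glue Vik and Cara into one block (2 internal orders), leaving 7 units to arrange in a row.
That gives 2 × 7! = 2 × 5040 = 10080.

10080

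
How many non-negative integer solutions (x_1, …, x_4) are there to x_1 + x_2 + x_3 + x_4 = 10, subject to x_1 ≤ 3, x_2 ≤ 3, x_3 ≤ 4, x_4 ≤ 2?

Ignoring the caps, the number of non-negative solutions to x_1+…+x_4 = 10 is C(13,3) = 286.
Subtract solutions that violate a single cap (substitute x_i' = x_i − (cap_i+1)): x_1 ≥ 4 gives C(9,3) = 84; x_2 ≥ 4 gives C(9,3) = 84; x_3 ≥ 5 gives C(8,3) = 56; x_4 ≥ 3 gives C(10,3) = 120. Together 344.
Add back pairs where two caps are both exceeded: 10 + 4 + 20 + 4 + 20 + 10 = 68.
By inclusion–exclusion the count is 286 − 344 + 68 = 10.

10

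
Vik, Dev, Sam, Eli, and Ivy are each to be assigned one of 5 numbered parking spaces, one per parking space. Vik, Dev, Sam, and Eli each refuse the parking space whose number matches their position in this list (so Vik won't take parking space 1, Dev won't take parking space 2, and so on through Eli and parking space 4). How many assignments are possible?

53

Let Aᵢ (for 1 ≤ i ≤ 4) be the placements that put person i in their forbidden parking space. Any j of these fix j positions, leaving (5−j)! ways to fill the rest, and there are C(4,j) ways to pick which j.
By inclusion–exclusion, the number of valid placements is Σ_{j=0}^{4} (−1)^j C(4,j)·(5−j)!.
Computing: 120 − 96 + 36 − 8 + 1 = 53.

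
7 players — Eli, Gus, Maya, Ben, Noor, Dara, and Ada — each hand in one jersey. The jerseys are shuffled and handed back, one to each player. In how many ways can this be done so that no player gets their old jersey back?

1854

Let Aᵢ be the assignments in which player i gets their old jersey. We want the size of the complement of A₁∪…∪A_7.
By inclusion–exclusion this is Σ_{j=0}^{7} (−1)^j C(7,j)·(7−j)!.
Computing: 5040 − 5040 + 2520 − 840 + 210 − 42 + 7 − 1 = 1854.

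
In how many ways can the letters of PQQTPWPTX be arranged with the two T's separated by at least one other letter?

Total arrangements of PQQTPWPTX: 9!/(3!·2!·2!) = 15120.
Arrangements with the T's together: treat TT as one letter, giving (8)!/(3!·2!) = 3360.
Subtracting, 15120 − 3360 = 11760 arrangements keep the T's apart.

11760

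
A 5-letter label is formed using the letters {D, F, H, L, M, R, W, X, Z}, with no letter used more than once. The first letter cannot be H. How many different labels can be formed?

13440

The first letter has 9−1 = 8 choices (anything except H).
The remaining 4 letters are filled from the other 8 symbols without repetition: 8 × 7 × 6 × 5 = 1680.
Total: 8 × 1680 = 13440.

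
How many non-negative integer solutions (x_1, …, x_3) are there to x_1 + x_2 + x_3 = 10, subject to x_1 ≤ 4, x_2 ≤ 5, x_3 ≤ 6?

20

By stars and bars, unrestricted non-negative solutions to x_1+…+x_3 = 10 number C(10+2,2) = 66.
Subtract solutions that violate a single cap (substitute x_i' = x_i − (cap_i+1)): x_1 ≥ 5 gives C(7,2) = 21; x_2 ≥ 6 gives C(6,2) = 15; x_3 ≥ 7 gives C(5,2) = 10. Together 46.
No two caps can be exceeded simultaneously, so the pair terms are all 0.
By inclusion–exclusion the count is 66 − 46 + 0 = 20.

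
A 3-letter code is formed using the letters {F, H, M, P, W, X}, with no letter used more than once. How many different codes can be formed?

With no repetition, fill the 3 letters in order: 6 choices, then 5, down to 4.
6 × 5 × 4 = 120.

120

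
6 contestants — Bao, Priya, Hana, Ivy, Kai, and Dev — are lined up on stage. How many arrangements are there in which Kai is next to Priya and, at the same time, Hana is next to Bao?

96

Treat {Kai,Priya} as one block (2 orders) and {Hana,Bao} as another (2 orders).
That leaves 4 units to arrange: 2 × 2 × 4! = 4 × 24 = 96.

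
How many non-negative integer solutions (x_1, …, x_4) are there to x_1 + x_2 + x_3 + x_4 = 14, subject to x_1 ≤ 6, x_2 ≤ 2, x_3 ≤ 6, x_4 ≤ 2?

10

By stars and bars, unrestricted non-negative solutions to x_1+…+x_4 = 14 number C(14+3,3) = 680.
Subtract solutions that violate a single cap (substitute x_i' = x_i − (cap_i+1)): x_1 ≥ 7 gives C(10,3) = 120; x_2 ≥ 3 gives C(14,3) = 364; x_3 ≥ 7 gives C(10,3) = 120; x_4 ≥ 3 gives C(14,3) = 364. Together 968.
Add back pairs where two caps are both exceeded: 35 + 1 + 35 + 35 + 165 + 35 = 306.
Subtract triples: 0 + 4 + 0 + 4 = 8.
By inclusion–exclusion the count is 680 − 968 + 306 − 8 = 10.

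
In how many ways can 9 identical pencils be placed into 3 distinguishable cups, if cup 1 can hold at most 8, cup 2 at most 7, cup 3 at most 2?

23

By stars and bars, unrestricted non-negative solutions to x_1+…+x_3 = 9 number C(9+2,2) = 55.
Subtract solutions that violate a single cap (substitute x_i' = x_i − (cap_i+1)): x_1 ≥ 9 gives C(2,2) = 1; x_2 ≥ 8 gives C(3,2) = 3; x_3 ≥ 3 gives C(8,2) = 28. Together 32.
No two caps can be exceeded simultaneously, so the pair terms are all 0.
By inclusion–exclusion the count is 55 − 32 + 0 = 23.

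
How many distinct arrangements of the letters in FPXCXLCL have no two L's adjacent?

3780

Total arrangements of FPXCXLCL: 8!/(2!·2!·2!) = 5040.
If the two L's are adjacent, glue them into one block, leaving 7 items to arrange: (7)!/(2!·2!) = 1260 ways.
Subtracting, 5040 − 1260 = 3780 arrangements keep the L's apart.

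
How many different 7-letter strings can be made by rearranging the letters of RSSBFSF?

RSSBFSF has 7 letters with F appearing twice and S appearing 3 times.
The number of distinct arrangements is 7!/(3!·2!) = 5040/12 = 420.

420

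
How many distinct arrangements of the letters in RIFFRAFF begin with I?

105

With the first slot taken by I, it remains to arrange the other 7 letters (RFFRAFF).
Those 7 letters have F appearing 4 times and R appearing twice, giving (7)!/(4!·2!) = 105.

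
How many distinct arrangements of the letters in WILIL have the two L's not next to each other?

18

Total arrangements of WILIL: 5!/(2!·2!) = 30.
If the two L's are adjacent, glue them into one block, leaving 4 items to arrange: (4)!/(2!) = 12 ways.
Hence 30 − 12 = 18.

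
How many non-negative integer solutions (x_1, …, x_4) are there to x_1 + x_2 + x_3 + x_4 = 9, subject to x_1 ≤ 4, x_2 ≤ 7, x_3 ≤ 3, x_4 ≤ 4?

Ignoring the caps, the number of non-negative solutions to x_1+…+x_4 = 9 is C(12,3) = 220.
Subtract solutions that violate a single cap (substitute x_i' = x_i − (cap_i+1)): x_1 ≥ 5 gives C(7,3) = 35; x_2 ≥ 8 gives C(4,3) = 4; x_3 ≥ 4 gives C(8,3) = 56; x_4 ≥ 5 gives C(7,3) = 35. Together 130.
Add back pairs where two caps are both exceeded: 0 + 1 + 0 + 0 + 0 + 1 = 2.
By inclusion–exclusion the count is 220 − 130 + 2 = 92.

92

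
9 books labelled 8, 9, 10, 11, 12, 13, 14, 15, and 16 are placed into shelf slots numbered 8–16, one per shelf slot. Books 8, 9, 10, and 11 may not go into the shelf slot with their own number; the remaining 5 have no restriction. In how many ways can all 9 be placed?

Let Aᵢ (for 8 ≤ i ≤ 11) be the placements that put book i in its forbidden shelf slot. Any j of these fix j positions, leaving (9−j)! ways to fill the rest, and there are C(4,j) ways to pick which j.
By inclusion–exclusion, the number of valid placements is Σ_{j=0}^{4} (−1)^j C(4,j)·(9−j)!.
Computing: 362880 − 161280 + 30240 − 2880 + 120 = 229080.

229080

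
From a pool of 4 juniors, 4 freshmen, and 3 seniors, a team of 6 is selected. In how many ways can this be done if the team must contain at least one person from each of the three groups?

420

Unrestricted: C(11,6) = 462 ways to pick any 6 of the 11.
Selections missing a whole group: no juniors → C(7,6) = 7; no freshmen → C(7,6) = 7; no seniors → C(8,6) = 28.
Add back selections omitting two groups (i.e. drawn from a single group): C(4,6) + C(4,6) + C(3,6) = 0.
By inclusion–exclusion: 462 − 42 + 0 = 420.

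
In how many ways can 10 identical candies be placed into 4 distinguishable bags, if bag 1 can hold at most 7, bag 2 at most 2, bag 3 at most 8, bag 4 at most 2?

67

Without the upper bounds there are C(13,3) = 286 ways to split 10 among 4 bags.
Subtract solutions that violate a single cap (substitute x_i' = x_i − (cap_i+1)): x_1 ≥ 8 gives C(5,3) = 10; x_2 ≥ 3 gives C(10,3) = 120; x_3 ≥ 9 gives C(4,3) = 4; x_4 ≥ 3 gives C(10,3) = 120. Together 254.
Add back pairs where two caps are both exceeded: 0 + 0 + 0 + 0 + 35 + 0 = 35.
By inclusion–exclusion the count is 286 − 254 + 35 = 67.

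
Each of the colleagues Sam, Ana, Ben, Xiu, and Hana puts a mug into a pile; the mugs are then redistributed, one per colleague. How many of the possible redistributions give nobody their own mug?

This is the derangement count D_5: permutations of 5 items with no fixed point.
By inclusion–exclusion this is Σ_{j=0}^{5} (−1)^j C(5,j)·(5−j)!.
Computing: 120 − 120 + 60 − 20 + 5 − 1 = 44.

44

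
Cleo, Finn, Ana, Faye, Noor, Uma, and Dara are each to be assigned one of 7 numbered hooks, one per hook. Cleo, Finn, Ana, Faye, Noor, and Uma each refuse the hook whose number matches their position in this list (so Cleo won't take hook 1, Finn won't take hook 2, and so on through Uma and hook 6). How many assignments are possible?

2119

Let Aᵢ (for 1 ≤ i ≤ 6) be the placements that put person i in their forbidden hook. Any j of these fix j positions, leaving (7−j)! ways to fill the rest, and there are C(6,j) ways to pick which j.
By inclusion–exclusion, the number of valid placements is Σ_{j=0}^{6} (−1)^j C(6,j)·(7−j)!.
Computing: 5040 − 4320 + 1800 − 480 + 90 − 12 + 1 = 2119.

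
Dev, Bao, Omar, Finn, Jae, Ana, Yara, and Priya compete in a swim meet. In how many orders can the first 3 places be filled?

336

This is an ordered selection of 3 from 8: P(8,3).
That gives 8 × 7 × 6 = 336.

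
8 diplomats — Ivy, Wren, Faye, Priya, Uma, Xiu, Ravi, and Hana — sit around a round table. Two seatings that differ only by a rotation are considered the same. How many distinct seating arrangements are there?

Around a circle, 8 distinct people have 8!/8 = (7)! = 5040 rotationally distinct seatings.

5040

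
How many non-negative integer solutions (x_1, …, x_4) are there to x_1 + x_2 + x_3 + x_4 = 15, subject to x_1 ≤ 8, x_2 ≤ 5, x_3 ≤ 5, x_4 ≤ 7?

202

Ignoring the caps, the number of non-negative solutions to x_1+…+x_4 = 15 is C(18,3) = 816.
Subtract solutions that violate a single cap (substitute x_i' = x_i − (cap_i+1)): x_1 ≥ 9 gives C(9,3) = 84; x_2 ≥ 6 gives C(12,3) = 220; x_3 ≥ 6 gives C(12,3) = 220; x_4 ≥ 8 gives C(10,3) = 120. Together 644.
Add back pairs where two caps are both exceeded: 1 + 1 + 0 + 20 + 4 + 4 = 30.
By inclusion–exclusion the count is 816 − 644 + 30 = 202.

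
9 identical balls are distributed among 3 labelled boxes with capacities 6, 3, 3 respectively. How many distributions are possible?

10

Without the upper bounds there are C(11,2) = 55 ways to split 9 among 3 boxes.
Subtract solutions that violate a single cap (substitute x_i' = x_i − (cap_i+1)): x_1 ≥ 7 gives C(4,2) = 6; x_2 ≥ 4 gives C(7,2) = 21; x_3 ≥ 4 gives C(7,2) = 21. Together 48.
Add back pairs where two caps are both exceeded: 0 + 0 + 3 = 3.
By inclusion–exclusion the count is 55 − 48 + 3 = 10.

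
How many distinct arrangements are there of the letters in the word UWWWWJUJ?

420

The 8 letters of UWWWWJUJ have repeats: J appearing twice, U appearing twice, and W appearing 4 times.
So there are 8! / (4!·2!·2!) = 420 distinguishable arrangements.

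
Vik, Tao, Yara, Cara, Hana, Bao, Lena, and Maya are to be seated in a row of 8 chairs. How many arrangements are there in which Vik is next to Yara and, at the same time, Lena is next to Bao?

2880

Treat {Vik,Yara} as one block (2 orders) and {Lena,Bao} as another (2 orders).
That leaves 6 units to arrange: 2 × 2 × 6! = 4 × 720 = 2880.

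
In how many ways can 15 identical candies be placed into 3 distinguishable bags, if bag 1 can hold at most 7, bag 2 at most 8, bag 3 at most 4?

By stars and bars, unrestricted non-negative solutions to x_1+…+x_3 = 15 number C(15+2,2) = 136.
Subtract solutions that violate a single cap (substitute x_i' = x_i − (cap_i+1)): x_1 ≥ 8 gives C(9,2) = 36; x_2 ≥ 9 gives C(8,2) = 28; x_3 ≥ 5 gives C(12,2) = 66. Together 130.
Add back pairs where two caps are both exceeded: 0 + 6 + 3 = 9.
By inclusion–exclusion the count is 136 − 130 + 9 = 15.

15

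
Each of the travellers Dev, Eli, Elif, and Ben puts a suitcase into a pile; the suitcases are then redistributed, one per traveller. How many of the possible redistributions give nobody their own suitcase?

Count assignments avoiding every fixed point. For any j of the 4 travellers fixed to their own suitcase, the other 4−j can be arranged in (4−j)! ways.
By inclusion–exclusion this is Σ_{j=0}^{4} (−1)^j C(4,j)·(4−j)!.
Computing: 24 − 24 + 12 − 4 + 1 = 9.

9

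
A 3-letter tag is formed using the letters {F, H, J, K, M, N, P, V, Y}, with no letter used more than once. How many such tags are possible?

504

This is a permutation of 3 out of 9: P(9,3) = 9!/6!.
That product is 9 × 8 × 7 = 504.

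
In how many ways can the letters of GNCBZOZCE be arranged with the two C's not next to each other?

70560

There are 9!/(2!·2!) = 90720 arrangements of GNCBZOZCE in total.
If the two C's are adjacent, glue them into one block, leaving 8 items to arrange: (8)!/(2!) = 20160 ways.
Subtracting, 90720 − 20160 = 70560 arrangements keep the C's apart.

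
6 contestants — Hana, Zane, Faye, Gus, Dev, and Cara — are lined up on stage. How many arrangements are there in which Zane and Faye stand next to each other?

Treat {Zane, Faye} as a single unit. There are 5 units to order, and the pair itself can be ordered 2 ways.
That gives 2 × 5! = 2 × 120 = 240.

240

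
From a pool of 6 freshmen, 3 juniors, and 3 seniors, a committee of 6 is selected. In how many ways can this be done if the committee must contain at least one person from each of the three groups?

With no constraint there are C(12,6) = 924 possible selections.
Subtract selections that omit an entire group: no freshmen → C(6,6) = 1; no juniors → C(9,6) = 84; no seniors → C(9,6) = 84.
Add back selections omitting two groups (i.e. drawn from a single group): C(6,6) + C(3,6) + C(3,6) = 1.
By inclusion–exclusion: 924 − 169 + 1 = 756.

756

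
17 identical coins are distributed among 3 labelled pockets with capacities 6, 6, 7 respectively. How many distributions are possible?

6

Without the upper bounds there are C(19,2) = 171 ways to split 17 among 3 pockets.
Subtract solutions that violate a single cap (substitute x_i' = x_i − (cap_i+1)): x_1 ≥ 7 gives C(12,2) = 66; x_2 ≥ 7 gives C(12,2) = 66; x_3 ≥ 8 gives C(11,2) = 55. Together 187.
Add back pairs where two caps are both exceeded: 10 + 6 + 6 = 22.
By inclusion–exclusion the count is 171 − 187 + 22 = 6.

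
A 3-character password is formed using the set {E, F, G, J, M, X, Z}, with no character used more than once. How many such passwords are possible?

210

This is a permutation of 3 out of 7: P(7,3) = 7!/4!.
That product is 7 × 6 × 5 = 210.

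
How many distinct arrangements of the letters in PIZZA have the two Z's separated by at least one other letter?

36

There are 5!/(2!) = 60 arrangements of PIZZA in total.
If the two Z's are adjacent, glue them into one block, leaving 4 items to arrange: (4)! = 24 ways.
Subtracting, 60 − 24 = 36 arrangements keep the Z's apart.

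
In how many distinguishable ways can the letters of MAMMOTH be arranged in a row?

840

Letter multiplicities in MAMMOTH: A×1, H×1, M×3, O×1, T×1.
The number of distinct arrangements is 7!/(3!) = 5040/6 = 840.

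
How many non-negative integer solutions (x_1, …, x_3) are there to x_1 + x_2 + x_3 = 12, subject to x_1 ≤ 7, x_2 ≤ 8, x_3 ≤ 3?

Without the upper bounds there are C(14,2) = 91 ways to split 12 among 3 variables.
Subtract solutions that violate a single cap (substitute x_i' = x_i − (cap_i+1)): x_1 ≥ 8 gives C(6,2) = 15; x_2 ≥ 9 gives C(5,2) = 10; x_3 ≥ 4 gives C(10,2) = 45. Together 70.
Add back pairs where two caps are both exceeded: 0 + 1 + 0 = 1.
By inclusion–exclusion the count is 91 − 70 + 1 = 22.

22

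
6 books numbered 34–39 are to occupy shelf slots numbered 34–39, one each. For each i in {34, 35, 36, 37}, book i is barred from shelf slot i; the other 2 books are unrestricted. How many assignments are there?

Let Aᵢ (for 34 ≤ i ≤ 37) be the placements that put book i in its forbidden shelf slot. Any j of these fix j positions, leaving (6−j)! ways to fill the rest, and there are C(4,j) ways to pick which j.
By inclusion–exclusion, the number of valid placements is Σ_{j=0}^{4} (−1)^j C(4,j)·(6−j)!.
Computing: 720 − 480 + 144 − 24 + 2 = 362.

362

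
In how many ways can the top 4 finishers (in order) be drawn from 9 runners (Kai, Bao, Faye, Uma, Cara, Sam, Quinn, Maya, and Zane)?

3024

This is an ordered selection of 4 from 9: P(9,4).
That gives 9 × 8 × 7 × 6 = 3024.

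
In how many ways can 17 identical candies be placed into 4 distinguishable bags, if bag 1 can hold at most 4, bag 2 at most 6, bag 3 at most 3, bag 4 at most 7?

20

By stars and bars, unrestricted non-negative solutions to x_1+…+x_4 = 17 number C(17+3,3) = 1140.
Subtract solutions that violate a single cap (substitute x_i' = x_i − (cap_i+1)): x_1 ≥ 5 gives C(15,3) = 455; x_2 ≥ 7 gives C(13,3) = 286; x_3 ≥ 4 gives C(16,3) = 560; x_4 ≥ 8 gives C(12,3) = 220. Together 1521.
Add back pairs where two caps are both exceeded: 56 + 165 + 35 + 84 + 10 + 56 = 406.
Subtract triples: 4 + 0 + 1 + 0 = 5.
By inclusion–exclusion the count is 1140 − 1521 + 406 − 5 = 20.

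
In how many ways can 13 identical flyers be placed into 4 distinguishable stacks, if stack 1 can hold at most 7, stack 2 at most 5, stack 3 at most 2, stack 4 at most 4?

By stars and bars, unrestricted non-negative solutions to x_1+…+x_4 = 13 number C(13+3,3) = 560.
Subtract solutions that violate a single cap (substitute x_i' = x_i − (cap_i+1)): x_1 ≥ 8 gives C(8,3) = 56; x_2 ≥ 6 gives C(10,3) = 120; x_3 ≥ 3 gives C(13,3) = 286; x_4 ≥ 5 gives C(11,3) = 165. Together 627.
Add back pairs where two caps are both exceeded: 0 + 10 + 1 + 35 + 10 + 56 = 112.
By inclusion–exclusion the count is 560 − 627 + 112 = 45.

45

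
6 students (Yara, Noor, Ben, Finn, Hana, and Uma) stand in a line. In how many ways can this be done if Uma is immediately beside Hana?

Place the 4 others and the Uma-Hana pair as 5 objects in a line; the pair has 2 internal arrangements.
That gives 2 × 5! = 2 × 120 = 240.

240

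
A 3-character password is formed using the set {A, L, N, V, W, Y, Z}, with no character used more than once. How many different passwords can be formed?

210

Choose and order 3 of the 7 symbols: the first character has 7 options, the next 6, then 5.
7 × 6 × 5 = 210.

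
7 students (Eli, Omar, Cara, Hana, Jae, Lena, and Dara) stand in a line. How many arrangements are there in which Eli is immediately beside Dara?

1440

Glue Eli and Dara into one block (2 internal orders), leaving 6 units to arrange in a row.
That gives 2 × 6! = 2 × 720 = 1440.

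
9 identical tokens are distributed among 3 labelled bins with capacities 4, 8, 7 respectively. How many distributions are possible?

36

Without the upper bounds there are C(11,2) = 55 ways to split 9 among 3 bins.
Subtract solutions that violate a single cap (substitute x_i' = x_i − (cap_i+1)): x_1 ≥ 5 gives C(6,2) = 15; x_2 ≥ 9 gives C(2,2) = 1; x_3 ≥ 8 gives C(3,2) = 3. Together 19.
No two caps can be exceeded simultaneously, so the pair terms are all 0.
By inclusion–exclusion the count is 55 − 19 + 0 = 36.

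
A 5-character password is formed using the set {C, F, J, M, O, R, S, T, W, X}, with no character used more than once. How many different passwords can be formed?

30240

With no repetition, fill the 5 characters in order: 10 choices, then 9, down to 6.
That product is 10 × 9 × 8 × 7 × 6 = 30240.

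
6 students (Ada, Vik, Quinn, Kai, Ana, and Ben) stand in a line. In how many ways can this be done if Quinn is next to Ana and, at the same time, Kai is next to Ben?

96

Treat {Quinn,Ana} as one block (2 orders) and {Kai,Ben} as another (2 orders).
That leaves 4 units to arrange: 2 × 2 × 4! = 4 × 24 = 96.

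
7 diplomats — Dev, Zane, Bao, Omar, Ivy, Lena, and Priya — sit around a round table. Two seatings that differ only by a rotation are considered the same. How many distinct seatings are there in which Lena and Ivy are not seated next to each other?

Without the restriction there are (6)! = 720 seatings.
Seatings with Lena beside Ivy: treat them as a block with 2 internal orders, giving 2 × (5)! = 240.
Subtracting, 720 − 240 = 480.

480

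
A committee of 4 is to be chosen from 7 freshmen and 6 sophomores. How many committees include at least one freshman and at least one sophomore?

665

Total 4-person selections from all 13: C(13,4) = 715.
Subtract selections that omit an entire group: no freshmen → C(6,4) = 15; no sophomores → C(7,4) = 35.
Both groups omitted at once is impossible, so 715 − 50 = 665.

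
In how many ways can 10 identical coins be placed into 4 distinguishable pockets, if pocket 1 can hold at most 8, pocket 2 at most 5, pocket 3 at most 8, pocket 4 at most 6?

223

By stars and bars, unrestricted non-negative solutions to x_1+…+x_4 = 10 number C(10+3,3) = 286.
Subtract solutions that violate a single cap (substitute x_i' = x_i − (cap_i+1)): x_1 ≥ 9 gives C(4,3) = 4; x_2 ≥ 6 gives C(7,3) = 35; x_3 ≥ 9 gives C(4,3) = 4; x_4 ≥ 7 gives C(6,3) = 20. Together 63.
No two caps can be exceeded simultaneously, so the pair terms are all 0.
By inclusion–exclusion the count is 286 − 63 + 0 = 223.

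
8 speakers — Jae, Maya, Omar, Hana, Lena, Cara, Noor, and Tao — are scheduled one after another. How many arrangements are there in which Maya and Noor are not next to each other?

30240

There are 8! = 40320 arrangements in all. If Maya and Noor are adjacent, merging them into one block gives 2·(7)! = 10080 arrangements.
Complementary counting: 40320 − 10080 = 30240.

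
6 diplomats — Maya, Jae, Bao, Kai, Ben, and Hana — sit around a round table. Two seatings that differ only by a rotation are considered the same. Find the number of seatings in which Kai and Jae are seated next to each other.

Glue Kai and Jae into a block (2 internal orders). Seating 5 units around a circle gives (4)! arrangements.
So 2 × (4)! = 2 × 24 = 48.

48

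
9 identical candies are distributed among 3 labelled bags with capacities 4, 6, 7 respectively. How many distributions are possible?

31

Without the upper bounds there are C(11,2) = 55 ways to split 9 among 3 bags.
Subtract solutions that violate a single cap (substitute x_i' = x_i − (cap_i+1)): x_1 ≥ 5 gives C(6,2) = 15; x_2 ≥ 7 gives C(4,2) = 6; x_3 ≥ 8 gives C(3,2) = 3. Together 24.
No two caps can be exceeded simultaneously, so the pair terms are all 0.
By inclusion–exclusion the count is 55 − 24 + 0 = 31.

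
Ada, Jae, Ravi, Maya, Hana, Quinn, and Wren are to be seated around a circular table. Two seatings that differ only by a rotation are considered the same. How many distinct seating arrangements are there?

Seat Ada anywhere (absorbing the rotational symmetry), then permute the other 6: (6)! = 720.

720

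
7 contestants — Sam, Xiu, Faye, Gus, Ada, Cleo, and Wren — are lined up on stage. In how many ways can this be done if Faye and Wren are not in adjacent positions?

There are 7! = 5040 arrangements in all. If Faye and Wren are adjacent, merging them into one block gives 2·(6)! = 1440 arrangements.
Complementary counting: 5040 − 1440 = 3600.

3600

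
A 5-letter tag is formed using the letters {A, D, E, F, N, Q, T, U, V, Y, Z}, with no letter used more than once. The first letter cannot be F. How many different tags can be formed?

The first letter has 11−1 = 10 choices (anything except F).
The remaining 4 letters are filled from the other 10 symbols without repetition: 10 × 9 × 8 × 7 = 5040.
Total: 10 × 5040 = 50400.

50400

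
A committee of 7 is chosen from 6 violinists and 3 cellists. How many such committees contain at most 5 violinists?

Split by how many violinists are chosen (0 through 5).
Sum: C(6,0)·C(3,7) + C(6,1)·C(3,6) + C(6,2)·C(3,5) + C(6,3)·C(3,4) + C(6,4)·C(3,3) + C(6,5)·C(3,2) = 0 + 0 + 0 + 0 + 15 + 18 = 33.

33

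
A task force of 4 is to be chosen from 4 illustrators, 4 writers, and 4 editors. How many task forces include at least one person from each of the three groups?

Unrestricted: C(12,4) = 495 ways to pick any 4 of the 12.
Subtract selections that omit an entire group: no illustrators → C(8,4) = 70; no writers → C(8,4) = 70; no editors → C(8,4) = 70.
Add back selections omitting two groups (i.e. drawn from a single group): C(4,4) + C(4,4) + C(4,4) = 3.
By inclusion–exclusion: 495 − 210 + 3 = 288.

288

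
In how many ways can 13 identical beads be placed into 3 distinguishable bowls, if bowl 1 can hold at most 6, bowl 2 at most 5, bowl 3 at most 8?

Ignoring the caps, the number of non-negative solutions to x_1+…+x_3 = 13 is C(15,2) = 105.
Subtract solutions that violate a single cap (substitute x_i' = x_i − (cap_i+1)): x_1 ≥ 7 gives C(8,2) = 28; x_2 ≥ 6 gives C(9,2) = 36; x_3 ≥ 9 gives C(6,2) = 15. Together 79.
Add back pairs where two caps are both exceeded: 1 + 0 + 0 = 1.
By inclusion–exclusion the count is 105 − 79 + 1 = 27.

27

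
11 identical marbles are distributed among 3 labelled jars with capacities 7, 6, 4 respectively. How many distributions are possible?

25

By stars and bars, unrestricted non-negative solutions to x_1+…+x_3 = 11 number C(11+2,2) = 78.
Subtract solutions that violate a single cap (substitute x_i' = x_i − (cap_i+1)): x_1 ≥ 8 gives C(5,2) = 10; x_2 ≥ 7 gives C(6,2) = 15; x_3 ≥ 5 gives C(8,2) = 28. Together 53.
No two caps can be exceeded simultaneously, so the pair terms are all 0.
By inclusion–exclusion the count is 78 − 53 + 0 = 25.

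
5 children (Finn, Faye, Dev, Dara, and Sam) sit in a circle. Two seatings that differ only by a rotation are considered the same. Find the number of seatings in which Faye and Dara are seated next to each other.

12

Glue Faye and Dara into a block (2 internal orders). Seating 4 units around a circle gives (3)! arrangements.
So 2 × (3)! = 2 × 6 = 12.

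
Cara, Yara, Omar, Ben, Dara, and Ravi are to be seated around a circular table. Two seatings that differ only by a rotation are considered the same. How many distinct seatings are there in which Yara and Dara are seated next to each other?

48

Glue Yara and Dara into a block (2 internal orders). Seating 5 units around a circle gives (4)! arrangements.
So 2 × (4)! = 2 × 24 = 48.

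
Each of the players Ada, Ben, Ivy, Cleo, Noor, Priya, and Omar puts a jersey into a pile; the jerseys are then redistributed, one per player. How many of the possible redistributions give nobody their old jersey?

1854

Let Aᵢ be the assignments in which player i gets their old jersey. We want the size of the complement of A₁∪…∪A_7.
By inclusion–exclusion this is Σ_{j=0}^{7} (−1)^j C(7,j)·(7−j)!.
Computing: 5040 − 5040 + 2520 − 840 + 210 − 42 + 7 − 1 = 1854.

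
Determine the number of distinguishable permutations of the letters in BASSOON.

BASSOON has 7 letters with O appearing twice and S appearing twice.
The number of distinct arrangements is 7!/(2!·2!) = 5040/4 = 1260.

1260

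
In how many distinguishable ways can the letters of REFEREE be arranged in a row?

REFEREE has 7 letters with E appearing 4 times and R appearing twice.
So there are 7! / (4!·2!) = 105 distinguishable arrangements.

105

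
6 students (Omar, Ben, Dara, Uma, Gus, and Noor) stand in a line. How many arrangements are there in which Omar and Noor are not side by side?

480

Of the 6! = 720 arrangements, those with Omar and Noor adjacent number 2 × 5! = 240 (treat the pair as a block with 2 internal orders).
So 720 − 240 = 480 arrangements keep them apart.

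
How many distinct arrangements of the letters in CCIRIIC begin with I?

60

Fix I in the first position and arrange the remaining 6 letters.
Those 6 letters have C appearing 3 times and I appearing twice, giving (6)!/(3!·2!) = 60.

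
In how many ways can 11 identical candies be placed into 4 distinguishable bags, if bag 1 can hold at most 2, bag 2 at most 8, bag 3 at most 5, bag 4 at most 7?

124

Without the upper bounds there are C(14,3) = 364 ways to split 11 among 4 bags.
Subtract solutions that violate a single cap (substitute x_i' = x_i − (cap_i+1)): x_1 ≥ 3 gives C(11,3) = 165; x_2 ≥ 9 gives C(5,3) = 10; x_3 ≥ 6 gives C(8,3) = 56; x_4 ≥ 8 gives C(6,3) = 20. Together 251.
Add back pairs where two caps are both exceeded: 0 + 10 + 1 + 0 + 0 + 0 = 11.
By inclusion–exclusion the count is 364 − 251 + 11 = 124.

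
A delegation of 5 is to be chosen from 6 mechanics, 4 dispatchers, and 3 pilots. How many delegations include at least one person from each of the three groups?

894

Total 5-person selections from all 13: C(13,5) = 1287.
Selections missing a whole group: no mechanics → C(7,5) = 21; no dispatchers → C(9,5) = 126; no pilots → C(10,5) = 252.
Add back selections omitting two groups (i.e. drawn from a single group): C(6,5) + C(4,5) + C(3,5) = 6.
By inclusion–exclusion: 1287 − 399 + 6 = 894.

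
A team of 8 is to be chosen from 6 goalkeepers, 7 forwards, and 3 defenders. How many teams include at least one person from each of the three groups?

Total 8-person selections from all 16: C(16,8) = 12870.
Selections missing a whole group: no goalkeepers → C(10,8) = 45; no forwards → C(9,8) = 9; no defenders → C(13,8) = 1287.
Add back selections omitting two groups (i.e. drawn from a single group): C(6,8) + C(7,8) + C(3,8) = 0.
By inclusion–exclusion: 12870 − 1341 + 0 = 11529.

11529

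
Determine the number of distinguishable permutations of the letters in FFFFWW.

15

FFFFWW has 6 letters with F appearing 4 times and W appearing twice.
Dividing 6! = 720 by 4!·2! = 48 for the repeated letters gives 15.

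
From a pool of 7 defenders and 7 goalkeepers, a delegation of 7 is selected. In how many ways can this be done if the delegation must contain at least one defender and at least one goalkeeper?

Total 7-person selections from all 14: C(14,7) = 3432.
Subtract selections that omit an entire group: no defenders → C(7,7) = 1; no goalkeepers → C(7,7) = 1.
Both groups omitted at once is impossible, so 3432 − 2 = 3430.

3430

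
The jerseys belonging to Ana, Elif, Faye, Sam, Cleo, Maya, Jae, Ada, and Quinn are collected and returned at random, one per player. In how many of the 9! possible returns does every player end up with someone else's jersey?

Count assignments avoiding every fixed point. For any j of the 9 players fixed to their old jersey, the other 9−j can be arranged in (9−j)! ways.
By inclusion–exclusion this is Σ_{j=0}^{9} (−1)^j C(9,j)·(9−j)!.
Computing: 362880 − 362880 + 181440 − 60480 + 15120 − 3024 + 504 − 72 + 9 − 1 = 133496.

133496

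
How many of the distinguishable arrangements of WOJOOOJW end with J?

Fix J in the last position and arrange the remaining 7 letters.
Those 7 letters have O appearing 4 times and W appearing twice, giving (7)!/(4!·2!) = 105.

105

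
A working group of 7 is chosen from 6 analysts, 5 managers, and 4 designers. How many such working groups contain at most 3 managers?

5790

Split by how many managers are chosen (0 through 3).
Sum: C(5,0)·C(10,7) + C(5,1)·C(10,6) + C(5,2)·C(10,5) + C(5,3)·C(10,4) = 120 + 1050 + 2520 + 2100 = 5790.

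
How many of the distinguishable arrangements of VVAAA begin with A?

6

With the first slot taken by A, it remains to arrange the other 4 letters (VVAA).
Those 4 letters have A appearing twice and V appearing twice, giving (4)!/(2!·2!) = 6.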